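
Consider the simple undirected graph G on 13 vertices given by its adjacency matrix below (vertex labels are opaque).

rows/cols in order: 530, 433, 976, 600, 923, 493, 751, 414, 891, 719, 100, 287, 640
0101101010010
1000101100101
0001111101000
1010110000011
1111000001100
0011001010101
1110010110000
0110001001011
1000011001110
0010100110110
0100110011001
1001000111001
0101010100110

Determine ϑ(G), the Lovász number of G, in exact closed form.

deg(287) = 6; N(287) = {530, 600, 414, 891, 719, 640}.
deg(640) = 6; N(640) = {433, 600, 493, 414, 100, 287}.
deg(493) = 6; N(493) = {976, 600, 751, 891, 100, 640}.
deg(719) = 6; N(719) = {976, 923, 414, 891, 100, 287}.
deg(v) = 6 for all v (|V|=13); strongly regular (13,6,2,3).
A has 3 distinct eigenvalues ≈ [6.0, 1.30278, -2.30278].
With N=13: ϑ(G) = 13·(-(-sqrt(13)/2 - 1/2))/(6−(-sqrt(13)/2 - 1/2)) = sqrt(13).
≈ 3.60555128 (to 8 d.p.).

sqrt(13)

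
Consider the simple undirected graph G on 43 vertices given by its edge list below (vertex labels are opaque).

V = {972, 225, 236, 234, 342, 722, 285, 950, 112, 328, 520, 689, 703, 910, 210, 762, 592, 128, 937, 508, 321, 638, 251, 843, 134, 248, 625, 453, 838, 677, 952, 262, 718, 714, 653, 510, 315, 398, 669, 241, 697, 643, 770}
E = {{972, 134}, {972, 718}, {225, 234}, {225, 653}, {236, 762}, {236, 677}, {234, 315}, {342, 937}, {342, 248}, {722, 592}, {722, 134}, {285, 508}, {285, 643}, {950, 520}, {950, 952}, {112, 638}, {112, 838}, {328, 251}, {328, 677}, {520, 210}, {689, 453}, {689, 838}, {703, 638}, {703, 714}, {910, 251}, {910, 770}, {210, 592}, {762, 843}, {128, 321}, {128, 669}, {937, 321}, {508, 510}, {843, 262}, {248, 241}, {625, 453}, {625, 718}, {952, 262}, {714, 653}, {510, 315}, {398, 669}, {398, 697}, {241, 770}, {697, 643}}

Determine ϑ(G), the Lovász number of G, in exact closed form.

43*cos(pi/43)/(cos(pi/43) + 1)

Vertex 697 has 2 neighbors: 398, 643.
N(638) = {112, 703}, |N(638)| = 2.
Vertex 251 has 2 neighbors: 328, 910.
Vertex 510 has 2 neighbors: 508, 315.
Every vertex has degree 2 (N=43); this is C_{43}, the 43-cycle.
Distinct eigenvalues (to 5 d.p.): [2.0, 1.97869, 1.9152, 1.8109, 1.668, 1.48954, 1.27935, 1.04188, 0.78221, 0.50587, 0.21874, -0.07304, -0.36327, -0.64576, -0.91448, -1.16372, -1.38815, -1.58299, -1.7441, -1.86803, -1.95215, -1.99466].
With N=43: ϑ(G) = 43·(-(-1)*2*cos(pi/43))/(2−(-2*cos(pi/43))) = 43*cos(pi/43)/(cos(pi/43) + 1).
Numerically 21.471283746.
α=21, χ(Ḡ)=22; ϑ=43*cos(pi/43)/(cos(pi/43) + 1) lies between (both strict).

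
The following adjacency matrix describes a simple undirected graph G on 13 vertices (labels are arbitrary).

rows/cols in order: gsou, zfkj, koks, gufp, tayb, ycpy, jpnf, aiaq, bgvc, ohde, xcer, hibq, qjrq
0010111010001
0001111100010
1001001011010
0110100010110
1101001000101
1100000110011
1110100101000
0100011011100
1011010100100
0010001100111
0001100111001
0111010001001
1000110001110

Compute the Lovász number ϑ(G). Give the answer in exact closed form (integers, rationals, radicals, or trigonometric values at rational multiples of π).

sqrt(13)

deg(qjrq) = 6; N(qjrq) = {gsou, tayb, ycpy, ohde, xcer, hibq}.
Vertex zfkj has 6 neighbors: gufp, tayb, ycpy, jpnf, aiaq, hibq.
Vertex xcer has 6 neighbors: gufp, tayb, aiaq, bgvc, ohde, qjrq.
deg(aiaq) = 6; N(aiaq) = {zfkj, ycpy, jpnf, bgvc, ohde, xcer}.
G on 13 vertices is 6-regular; Paley(13): SR with (k,λ,μ)=(6,2,3).
Distinct eigenvalues (to 6 d.p.): [6.0, 1.302776, -2.302776].
ϑ = −N·λ_min/(λ_max−λ_min) = −13·(-sqrt(13)/2 - 1/2)/(6−(-sqrt(13)/2 - 1/2)) = sqrt(13).
= 3.60555128… (decimal).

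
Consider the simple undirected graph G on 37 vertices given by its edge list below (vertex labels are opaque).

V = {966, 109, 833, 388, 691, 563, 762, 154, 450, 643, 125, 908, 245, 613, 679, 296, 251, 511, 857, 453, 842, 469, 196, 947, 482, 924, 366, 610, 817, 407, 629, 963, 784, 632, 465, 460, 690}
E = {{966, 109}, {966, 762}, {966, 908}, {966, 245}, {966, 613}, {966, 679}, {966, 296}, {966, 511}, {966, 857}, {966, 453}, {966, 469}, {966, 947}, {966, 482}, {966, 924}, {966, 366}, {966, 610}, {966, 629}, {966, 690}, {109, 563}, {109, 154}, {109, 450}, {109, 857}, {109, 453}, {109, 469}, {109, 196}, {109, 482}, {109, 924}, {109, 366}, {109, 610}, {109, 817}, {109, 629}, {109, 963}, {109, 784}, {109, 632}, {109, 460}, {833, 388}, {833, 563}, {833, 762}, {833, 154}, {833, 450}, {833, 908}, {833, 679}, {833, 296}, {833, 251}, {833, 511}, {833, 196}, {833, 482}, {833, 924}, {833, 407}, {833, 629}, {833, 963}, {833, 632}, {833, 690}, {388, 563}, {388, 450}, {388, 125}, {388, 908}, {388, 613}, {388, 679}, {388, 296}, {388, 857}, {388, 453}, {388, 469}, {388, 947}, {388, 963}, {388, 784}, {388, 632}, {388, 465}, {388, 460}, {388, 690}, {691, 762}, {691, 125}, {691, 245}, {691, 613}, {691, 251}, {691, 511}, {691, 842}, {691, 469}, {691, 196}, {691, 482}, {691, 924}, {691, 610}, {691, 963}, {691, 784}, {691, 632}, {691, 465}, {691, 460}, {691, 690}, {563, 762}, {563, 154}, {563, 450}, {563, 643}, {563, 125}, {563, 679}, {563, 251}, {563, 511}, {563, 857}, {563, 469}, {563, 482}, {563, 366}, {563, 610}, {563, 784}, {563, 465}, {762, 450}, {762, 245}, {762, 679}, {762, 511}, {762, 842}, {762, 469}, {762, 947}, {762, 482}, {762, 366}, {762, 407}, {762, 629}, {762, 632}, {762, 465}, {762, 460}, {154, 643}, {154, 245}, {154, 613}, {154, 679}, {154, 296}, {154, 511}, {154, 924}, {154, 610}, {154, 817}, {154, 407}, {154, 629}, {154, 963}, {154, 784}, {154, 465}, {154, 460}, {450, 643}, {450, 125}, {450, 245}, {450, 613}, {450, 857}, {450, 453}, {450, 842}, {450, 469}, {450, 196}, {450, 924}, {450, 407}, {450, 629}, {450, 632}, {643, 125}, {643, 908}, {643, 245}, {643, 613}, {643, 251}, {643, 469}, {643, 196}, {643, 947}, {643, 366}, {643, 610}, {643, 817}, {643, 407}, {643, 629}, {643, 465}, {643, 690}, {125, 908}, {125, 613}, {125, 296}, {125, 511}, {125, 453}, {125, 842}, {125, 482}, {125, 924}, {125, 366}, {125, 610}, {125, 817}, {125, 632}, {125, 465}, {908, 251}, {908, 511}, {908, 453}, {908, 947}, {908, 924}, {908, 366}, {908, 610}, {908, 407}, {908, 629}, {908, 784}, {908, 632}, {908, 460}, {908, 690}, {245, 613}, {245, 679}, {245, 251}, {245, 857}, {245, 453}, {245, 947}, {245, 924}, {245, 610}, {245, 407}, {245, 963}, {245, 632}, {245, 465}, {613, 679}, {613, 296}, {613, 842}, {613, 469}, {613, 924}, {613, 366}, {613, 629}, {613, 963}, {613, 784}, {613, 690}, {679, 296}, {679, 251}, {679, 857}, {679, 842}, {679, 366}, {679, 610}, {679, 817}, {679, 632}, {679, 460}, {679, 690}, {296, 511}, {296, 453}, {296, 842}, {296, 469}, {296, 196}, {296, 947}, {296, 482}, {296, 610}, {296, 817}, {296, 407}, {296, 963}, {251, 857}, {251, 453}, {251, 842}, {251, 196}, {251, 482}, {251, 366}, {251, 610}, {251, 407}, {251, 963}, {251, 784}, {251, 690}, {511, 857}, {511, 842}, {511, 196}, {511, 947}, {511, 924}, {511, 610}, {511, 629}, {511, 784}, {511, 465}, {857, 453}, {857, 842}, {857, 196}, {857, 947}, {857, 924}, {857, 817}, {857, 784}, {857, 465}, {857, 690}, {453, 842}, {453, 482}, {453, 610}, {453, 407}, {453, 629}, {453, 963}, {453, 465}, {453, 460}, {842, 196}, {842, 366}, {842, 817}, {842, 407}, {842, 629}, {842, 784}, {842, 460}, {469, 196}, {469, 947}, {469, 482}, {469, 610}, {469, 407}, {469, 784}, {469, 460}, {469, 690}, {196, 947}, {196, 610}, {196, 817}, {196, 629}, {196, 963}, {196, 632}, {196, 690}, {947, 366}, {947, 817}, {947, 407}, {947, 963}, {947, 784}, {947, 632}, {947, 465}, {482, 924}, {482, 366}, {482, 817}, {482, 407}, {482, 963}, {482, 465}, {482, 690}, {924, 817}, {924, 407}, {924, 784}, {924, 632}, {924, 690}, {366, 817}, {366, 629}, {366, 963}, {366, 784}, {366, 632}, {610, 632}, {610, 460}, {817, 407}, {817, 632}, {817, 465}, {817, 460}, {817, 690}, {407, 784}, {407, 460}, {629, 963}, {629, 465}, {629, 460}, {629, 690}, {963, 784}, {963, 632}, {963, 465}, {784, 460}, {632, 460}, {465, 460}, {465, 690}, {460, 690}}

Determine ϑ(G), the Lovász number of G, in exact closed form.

sqrt(37)

N(366) = {966, 109, 563, 762, 643, 125, 908, 613, 679, 251, 842, 947, 482, 817, 629, 963, 784, 632}, |N(366)| = 18.
Vertex 465 has 18 neighbors: 388, 691, 563, 762, 154, 643, 125, 245, 511, 857, 453, 947, 482, 817, 629, 963, 460, 690.
N(511) = {966, 833, 691, 563, 762, 154, 125, 908, 296, 857, 842, 196, 947, 924, 610, 629, 784, 465}, |N(511)| = 18.
deg(109) = 18; N(109) = {966, 563, 154, 450, 857, 453, 469, 196, 482, 924, 366, 610, 817, 629, 963, 784, 632, 460}.
Regular of degree 18 on 37 vertices: strongly regular (37,18,8,9).
A has 3 distinct eigenvalues ≈ [18.0, 2.541381, -3.541381].
Lovász (edge-transitive): ϑ = −37·(-sqrt(37)/2 - 1/2)/((18)−(-sqrt(37)/2 - 1/2)) = sqrt(37).
ϑ(G) ≈ 6.082762530.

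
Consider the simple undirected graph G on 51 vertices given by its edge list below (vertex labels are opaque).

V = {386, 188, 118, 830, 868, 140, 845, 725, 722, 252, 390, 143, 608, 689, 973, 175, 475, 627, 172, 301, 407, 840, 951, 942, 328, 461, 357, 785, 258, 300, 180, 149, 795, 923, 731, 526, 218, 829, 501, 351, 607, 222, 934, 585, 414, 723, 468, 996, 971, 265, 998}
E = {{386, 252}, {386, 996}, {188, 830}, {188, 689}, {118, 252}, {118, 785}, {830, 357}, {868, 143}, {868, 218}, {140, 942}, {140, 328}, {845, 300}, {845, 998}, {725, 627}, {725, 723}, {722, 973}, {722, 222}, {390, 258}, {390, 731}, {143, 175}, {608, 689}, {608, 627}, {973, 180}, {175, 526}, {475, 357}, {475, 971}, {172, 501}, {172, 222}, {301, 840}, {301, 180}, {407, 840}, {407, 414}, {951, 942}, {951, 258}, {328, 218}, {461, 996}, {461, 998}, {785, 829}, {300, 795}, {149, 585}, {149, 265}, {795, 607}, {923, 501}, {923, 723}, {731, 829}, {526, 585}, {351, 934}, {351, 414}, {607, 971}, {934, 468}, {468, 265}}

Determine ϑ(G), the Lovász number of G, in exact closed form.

Vertex 140 has 2 neighbors: 942, 328.
N(172) = {501, 222}, |N(172)| = 2.
N(785) = {118, 829}, |N(785)| = 2.
Vertex 118 has 2 neighbors: 252, 785.
2-regular, N=51; connected 2-regular on 51 ⇒ C_{51}.
The 26 distinct eigenvalues: [2.0, 1.98484, 1.93959, 1.86494, 1.76202, 1.63239, 1.47802, 1.30124, 1.10473, 0.89148, 0.66471, 0.42787, 0.18454, -0.06159, -0.30678, -0.54733, -0.77957, -1.0, -1.20527, -1.39227, -1.55816, -1.70043, -1.81693, -1.90588, -1.96595, -1.99621].
With N=51: ϑ(G) = 51·(-(-1)*2*cos(pi/51))/(2−(-2*cos(pi/51))) = 51*cos(pi/51)/(cos(pi/51) + 1).
= 25.4757945… (decimal).
25 ≤ 51*cos(pi/51)/(cos(pi/51) + 1) ≤ 26: both strict.

51*cos(pi/51)/(cos(pi/51) + 1)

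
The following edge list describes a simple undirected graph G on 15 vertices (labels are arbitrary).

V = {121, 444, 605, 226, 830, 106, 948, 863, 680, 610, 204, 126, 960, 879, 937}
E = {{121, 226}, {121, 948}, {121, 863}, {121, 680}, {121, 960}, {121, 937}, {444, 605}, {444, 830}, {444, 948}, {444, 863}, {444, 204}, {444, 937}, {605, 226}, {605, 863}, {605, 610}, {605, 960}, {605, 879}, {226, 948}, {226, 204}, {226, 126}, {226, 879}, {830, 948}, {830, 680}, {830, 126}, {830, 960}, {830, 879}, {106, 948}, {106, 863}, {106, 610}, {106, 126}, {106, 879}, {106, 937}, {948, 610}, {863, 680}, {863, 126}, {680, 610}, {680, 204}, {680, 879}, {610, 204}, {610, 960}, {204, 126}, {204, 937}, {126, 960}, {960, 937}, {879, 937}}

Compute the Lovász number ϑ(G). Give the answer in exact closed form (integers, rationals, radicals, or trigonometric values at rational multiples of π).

N(863) = {121, 444, 605, 106, 680, 126}, |N(863)| = 6.
N(830) = {444, 948, 680, 126, 960, 879}, |N(830)| = 6.
Vertex 121 has 6 neighbors: 226, 948, 863, 680, 960, 937.
deg(937) = 6; N(937) = {121, 444, 106, 204, 960, 879}.
deg(v) = 6 for all v (|V|=15); Kneser K(6,2) on C(6,2)=15 vertices.
spec(A) ≈ [6.0, 1.0, -3.0] (distinct, 5 d.p.).
ϑ = −N·λ_min/(λ_max−λ_min) = −15·(-3)/(6−(-3)) = 5.
≈ 5.00000 (to 5 d.p.).

5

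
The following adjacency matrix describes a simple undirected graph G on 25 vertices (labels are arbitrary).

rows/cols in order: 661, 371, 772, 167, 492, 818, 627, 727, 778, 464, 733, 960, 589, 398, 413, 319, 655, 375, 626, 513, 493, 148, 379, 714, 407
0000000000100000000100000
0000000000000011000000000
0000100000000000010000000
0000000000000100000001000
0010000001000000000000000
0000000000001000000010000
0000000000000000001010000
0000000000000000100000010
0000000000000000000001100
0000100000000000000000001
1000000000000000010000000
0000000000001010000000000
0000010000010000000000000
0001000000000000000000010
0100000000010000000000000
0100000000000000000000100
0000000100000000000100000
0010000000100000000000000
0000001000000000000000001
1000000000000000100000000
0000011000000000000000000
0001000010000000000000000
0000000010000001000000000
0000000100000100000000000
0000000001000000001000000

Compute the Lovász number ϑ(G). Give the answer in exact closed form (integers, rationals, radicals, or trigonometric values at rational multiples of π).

Vertex 492 has 2 neighbors: 772, 464.
deg(513) = 2; N(513) = {661, 655}.
Vertex 413 has 2 neighbors: 371, 960.
Vertex 398 has 2 neighbors: 167, 714.
25-vertex 2-regular graph: the odd cycle C_{25}.
spec(A) ≈ [2.0, 1.93717, 1.75261, 1.45794, 1.07165, 0.61803, 0.12558, -0.37476, -0.85156, -1.27485, -1.61803, -1.85955, -1.98423] (distinct, 5 d.p.).
Lovász: ϑ = −25(-2*cos(pi/25))/(2+-(-1)*2*cos(pi/25)) = 25*cos(pi/25)/(cos(pi/25) + 1).
Numerically 12.450521808.
α=12, χ(Ḡ)=13; ϑ=25*cos(pi/25)/(cos(pi/25) + 1) lies between (both strict).

25*cos(pi/25)/(cos(pi/25) + 1)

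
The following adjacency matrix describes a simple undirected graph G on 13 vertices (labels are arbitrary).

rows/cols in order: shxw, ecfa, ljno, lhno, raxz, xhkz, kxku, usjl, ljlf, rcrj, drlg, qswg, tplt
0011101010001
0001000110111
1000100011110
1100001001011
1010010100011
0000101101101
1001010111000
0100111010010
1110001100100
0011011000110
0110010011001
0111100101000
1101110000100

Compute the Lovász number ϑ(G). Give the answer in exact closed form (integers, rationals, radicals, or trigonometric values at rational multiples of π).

Vertex rcrj has 6 neighbors: ljno, lhno, xhkz, kxku, drlg, qswg.
N(ecfa) = {lhno, usjl, ljlf, drlg, qswg, tplt}, |N(ecfa)| = 6.
Vertex raxz has 6 neighbors: shxw, ljno, xhkz, usjl, qswg, tplt.
deg(lhno) = 6; N(lhno) = {shxw, ecfa, kxku, rcrj, qswg, tplt}.
Regular of degree 6 on 13 vertices: strongly regular (13,6,2,3).
A has 3 distinct eigenvalues ≈ [6.0, 1.302776, -2.302776].
λ_max=6, λ_min=-sqrt(13)/2 - 1/2; ϑ = −13·λ_min/(λ_max−λ_min) = sqrt(13).
≈ 3.605551 (to 6 d.p.).

sqrt(13)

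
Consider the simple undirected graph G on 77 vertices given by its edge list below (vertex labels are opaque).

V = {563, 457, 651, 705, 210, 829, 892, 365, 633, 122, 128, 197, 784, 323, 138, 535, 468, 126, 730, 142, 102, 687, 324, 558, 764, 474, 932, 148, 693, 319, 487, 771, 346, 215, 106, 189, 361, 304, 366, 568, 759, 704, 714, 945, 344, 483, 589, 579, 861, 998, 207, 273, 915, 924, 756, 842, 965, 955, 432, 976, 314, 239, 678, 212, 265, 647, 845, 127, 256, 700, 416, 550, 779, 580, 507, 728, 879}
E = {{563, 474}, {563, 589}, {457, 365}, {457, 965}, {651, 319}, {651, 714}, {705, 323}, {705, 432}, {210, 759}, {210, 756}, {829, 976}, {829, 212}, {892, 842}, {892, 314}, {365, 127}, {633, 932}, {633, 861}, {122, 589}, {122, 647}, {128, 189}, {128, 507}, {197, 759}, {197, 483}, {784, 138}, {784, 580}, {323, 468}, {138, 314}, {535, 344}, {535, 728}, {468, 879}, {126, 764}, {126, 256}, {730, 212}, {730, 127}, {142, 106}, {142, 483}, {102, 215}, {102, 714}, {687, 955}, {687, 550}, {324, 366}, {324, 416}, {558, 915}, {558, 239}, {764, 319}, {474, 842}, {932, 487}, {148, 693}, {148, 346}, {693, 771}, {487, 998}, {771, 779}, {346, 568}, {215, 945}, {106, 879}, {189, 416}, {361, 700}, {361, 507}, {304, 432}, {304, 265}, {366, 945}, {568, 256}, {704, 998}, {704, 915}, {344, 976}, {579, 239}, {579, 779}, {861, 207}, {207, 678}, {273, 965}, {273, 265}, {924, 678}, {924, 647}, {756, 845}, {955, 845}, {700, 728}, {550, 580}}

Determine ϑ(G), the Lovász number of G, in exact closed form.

77*cos(pi/77)/(cos(pi/77) + 1)

N(842) = {892, 474}, |N(842)| = 2.
N(207) = {861, 678}, |N(207)| = 2.
Vertex 122 has 2 neighbors: 589, 647.
deg(323) = 2; N(323) = {705, 468}.
deg(v) = 2 for all v (|V|=77); this is C_{77}, the 77-cycle.
Distinct eigenvalues (to 4 d.p.): [2.0, 1.9933, 1.9734, 1.9404, 1.8944, 1.8358, 1.765, 1.6825, 1.5888, 1.4845, 1.3703, 1.247, 1.1154, 0.9764, 0.8308, 0.6798, 0.5242, 0.3651, 0.2036, 0.0408, -0.1223, -0.2846, -0.445, -0.6025, -0.7559, -0.9043, -1.0467, -1.1822, -1.3097, -1.4286, -1.5379, -1.637, -1.7252, -1.8019, -1.8667, -1.919, -1.9585, -1.985, -1.9983].
With N=77: ϑ(G) = 77·(-(-1)*2*cos(pi/77))/(2−(-2*cos(pi/77))) = 77*cos(pi/77)/(cos(pi/77) + 1).
Numerically 38.4840.
Sandwich: α(G)=38 ≤ ϑ(G)=77*cos(pi/77)/(cos(pi/77) + 1) ≤ χ(Ḡ)=39 (both strict).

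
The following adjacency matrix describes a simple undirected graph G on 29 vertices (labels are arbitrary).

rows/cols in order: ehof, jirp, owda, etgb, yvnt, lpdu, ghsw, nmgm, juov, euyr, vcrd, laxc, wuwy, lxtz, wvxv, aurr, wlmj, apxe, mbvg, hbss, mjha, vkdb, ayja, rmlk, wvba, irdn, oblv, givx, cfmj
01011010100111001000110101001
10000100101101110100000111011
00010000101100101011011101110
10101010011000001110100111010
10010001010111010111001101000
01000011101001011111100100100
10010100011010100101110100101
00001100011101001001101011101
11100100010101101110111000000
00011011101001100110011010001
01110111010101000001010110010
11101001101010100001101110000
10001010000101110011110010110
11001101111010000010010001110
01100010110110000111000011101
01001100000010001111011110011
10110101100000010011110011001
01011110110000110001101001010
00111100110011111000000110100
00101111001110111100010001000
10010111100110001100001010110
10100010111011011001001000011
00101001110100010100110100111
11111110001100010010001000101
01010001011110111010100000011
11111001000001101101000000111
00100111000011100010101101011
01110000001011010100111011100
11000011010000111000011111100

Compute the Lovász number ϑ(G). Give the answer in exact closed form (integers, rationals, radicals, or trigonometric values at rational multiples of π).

Vertex ghsw has 14 neighbors: ehof, etgb, lpdu, euyr, vcrd, wuwy, wvxv, apxe, hbss, mjha, vkdb, rmlk, oblv, cfmj.
N(yvnt) = {ehof, etgb, nmgm, euyr, laxc, wuwy, lxtz, aurr, apxe, mbvg, hbss, ayja, rmlk, irdn}, |N(yvnt)| = 14.
deg(wuwy) = 14; N(wuwy) = {ehof, yvnt, ghsw, laxc, lxtz, wvxv, aurr, mbvg, hbss, mjha, vkdb, wvba, oblv, givx}.
Vertex wvxv has 14 neighbors: jirp, owda, ghsw, juov, euyr, laxc, wuwy, apxe, mbvg, hbss, wvba, irdn, oblv, cfmj.
14-regular, N=29; strongly regular (29,14,6,7).
A has 3 distinct eigenvalues ≈ [14.0, 2.1926, -3.1926].
ϑ = −N·λ_min/(λ_max−λ_min) = −29·(-sqrt(29)/2 - 1/2)/(14−(-sqrt(29)/2 - 1/2)) = sqrt(29).
ϑ(G) ≈ 5.385165.

sqrt(29)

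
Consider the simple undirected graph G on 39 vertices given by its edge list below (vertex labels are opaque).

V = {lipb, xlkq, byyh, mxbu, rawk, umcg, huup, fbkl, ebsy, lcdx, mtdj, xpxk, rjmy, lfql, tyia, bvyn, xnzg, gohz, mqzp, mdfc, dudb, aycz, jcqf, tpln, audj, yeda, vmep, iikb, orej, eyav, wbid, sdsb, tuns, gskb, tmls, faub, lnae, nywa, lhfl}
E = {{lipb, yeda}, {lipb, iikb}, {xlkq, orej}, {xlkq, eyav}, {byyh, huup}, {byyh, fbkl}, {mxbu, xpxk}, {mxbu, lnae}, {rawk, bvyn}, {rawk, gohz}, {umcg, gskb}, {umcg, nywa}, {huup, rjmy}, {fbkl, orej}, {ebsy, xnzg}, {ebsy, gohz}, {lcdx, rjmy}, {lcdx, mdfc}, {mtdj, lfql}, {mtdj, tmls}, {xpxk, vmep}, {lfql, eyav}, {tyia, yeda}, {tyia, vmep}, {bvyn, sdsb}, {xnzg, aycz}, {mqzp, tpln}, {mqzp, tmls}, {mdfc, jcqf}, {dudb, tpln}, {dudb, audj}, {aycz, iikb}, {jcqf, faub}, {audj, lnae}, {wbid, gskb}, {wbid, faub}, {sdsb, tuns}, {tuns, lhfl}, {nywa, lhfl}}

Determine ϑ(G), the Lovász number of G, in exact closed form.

N(yeda) = {lipb, tyia}, |N(yeda)| = 2.
N(tpln) = {mqzp, dudb}, |N(tpln)| = 2.
N(lcdx) = {rjmy, mdfc}, |N(lcdx)| = 2.
N(byyh) = {huup, fbkl}, |N(byyh)| = 2.
deg(v) = 2 for all v (|V|=39); the odd cycle C_{39}.
Distinct eigenvalues (to 5 d.p.): [2.0, 1.9741, 1.89707, 1.77091, 1.59889, 1.38545, 1.13613, 0.85739, 0.55643, 0.24107, -0.08053, -0.40005, -0.70921, -1.0, -1.26489, -1.49702, -1.69038, -1.83996, -1.94188, -1.99351].
−39·(-2*cos(pi/39)) / ((2)−(-2*cos(pi/39))) = 39*cos(pi/39)/(cos(pi/39) + 1) = ϑ(G).
Numerically 19.46833241.
Sandwich: α(G)=19 ≤ ϑ(G)=39*cos(pi/39)/(cos(pi/39) + 1) ≤ χ(Ḡ)=20 (both strict).

39*cos(pi/39)/(cos(pi/39) + 1)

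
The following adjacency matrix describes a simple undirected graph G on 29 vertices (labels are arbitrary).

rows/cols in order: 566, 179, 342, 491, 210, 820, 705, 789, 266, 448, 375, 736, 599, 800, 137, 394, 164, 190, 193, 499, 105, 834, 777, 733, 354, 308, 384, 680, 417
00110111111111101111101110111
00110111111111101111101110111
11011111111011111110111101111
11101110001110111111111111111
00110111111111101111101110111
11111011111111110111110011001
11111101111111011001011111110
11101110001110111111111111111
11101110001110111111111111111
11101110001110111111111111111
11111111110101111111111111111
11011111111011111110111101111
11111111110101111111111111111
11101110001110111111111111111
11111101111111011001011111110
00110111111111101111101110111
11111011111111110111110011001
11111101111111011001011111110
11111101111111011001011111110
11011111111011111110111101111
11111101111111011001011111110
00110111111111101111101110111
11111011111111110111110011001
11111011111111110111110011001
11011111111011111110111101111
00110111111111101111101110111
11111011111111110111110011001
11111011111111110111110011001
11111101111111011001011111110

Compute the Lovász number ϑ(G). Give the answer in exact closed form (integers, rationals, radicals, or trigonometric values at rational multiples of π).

6

deg(566) = 23; N(566) = {342, 491, 820, 705, 789, 266, 448, 375, 736, 599, 800, 137, 164, 190, 193, 499, 105, 777, 733, 354, 384, 680, 417}.
N(733) = {566, 179, 342, 491, 210, 705, 789, 266, 448, 375, 736, 599, 800, 137, 394, 190, 193, 499, 105, 834, 354, 308, 417}, |N(733)| = 23.
N(820) = {566, 179, 342, 491, 210, 705, 789, 266, 448, 375, 736, 599, 800, 137, 394, 190, 193, 499, 105, 834, 354, 308, 417}, |N(820)| = 23.
deg(308) = 23; N(308) = {342, 491, 820, 705, 789, 266, 448, 375, 736, 599, 800, 137, 164, 190, 193, 499, 105, 777, 733, 354, 384, 680, 417}.
Complete 6-partite, parts [6, 6, 6, 5, 4, 2]: perfect, ϑ = α = 6.
≈ 6.000000 (to 6 d.p.).
Lovász sandwich 6 ≤ 6 ≤ 6: collapsed.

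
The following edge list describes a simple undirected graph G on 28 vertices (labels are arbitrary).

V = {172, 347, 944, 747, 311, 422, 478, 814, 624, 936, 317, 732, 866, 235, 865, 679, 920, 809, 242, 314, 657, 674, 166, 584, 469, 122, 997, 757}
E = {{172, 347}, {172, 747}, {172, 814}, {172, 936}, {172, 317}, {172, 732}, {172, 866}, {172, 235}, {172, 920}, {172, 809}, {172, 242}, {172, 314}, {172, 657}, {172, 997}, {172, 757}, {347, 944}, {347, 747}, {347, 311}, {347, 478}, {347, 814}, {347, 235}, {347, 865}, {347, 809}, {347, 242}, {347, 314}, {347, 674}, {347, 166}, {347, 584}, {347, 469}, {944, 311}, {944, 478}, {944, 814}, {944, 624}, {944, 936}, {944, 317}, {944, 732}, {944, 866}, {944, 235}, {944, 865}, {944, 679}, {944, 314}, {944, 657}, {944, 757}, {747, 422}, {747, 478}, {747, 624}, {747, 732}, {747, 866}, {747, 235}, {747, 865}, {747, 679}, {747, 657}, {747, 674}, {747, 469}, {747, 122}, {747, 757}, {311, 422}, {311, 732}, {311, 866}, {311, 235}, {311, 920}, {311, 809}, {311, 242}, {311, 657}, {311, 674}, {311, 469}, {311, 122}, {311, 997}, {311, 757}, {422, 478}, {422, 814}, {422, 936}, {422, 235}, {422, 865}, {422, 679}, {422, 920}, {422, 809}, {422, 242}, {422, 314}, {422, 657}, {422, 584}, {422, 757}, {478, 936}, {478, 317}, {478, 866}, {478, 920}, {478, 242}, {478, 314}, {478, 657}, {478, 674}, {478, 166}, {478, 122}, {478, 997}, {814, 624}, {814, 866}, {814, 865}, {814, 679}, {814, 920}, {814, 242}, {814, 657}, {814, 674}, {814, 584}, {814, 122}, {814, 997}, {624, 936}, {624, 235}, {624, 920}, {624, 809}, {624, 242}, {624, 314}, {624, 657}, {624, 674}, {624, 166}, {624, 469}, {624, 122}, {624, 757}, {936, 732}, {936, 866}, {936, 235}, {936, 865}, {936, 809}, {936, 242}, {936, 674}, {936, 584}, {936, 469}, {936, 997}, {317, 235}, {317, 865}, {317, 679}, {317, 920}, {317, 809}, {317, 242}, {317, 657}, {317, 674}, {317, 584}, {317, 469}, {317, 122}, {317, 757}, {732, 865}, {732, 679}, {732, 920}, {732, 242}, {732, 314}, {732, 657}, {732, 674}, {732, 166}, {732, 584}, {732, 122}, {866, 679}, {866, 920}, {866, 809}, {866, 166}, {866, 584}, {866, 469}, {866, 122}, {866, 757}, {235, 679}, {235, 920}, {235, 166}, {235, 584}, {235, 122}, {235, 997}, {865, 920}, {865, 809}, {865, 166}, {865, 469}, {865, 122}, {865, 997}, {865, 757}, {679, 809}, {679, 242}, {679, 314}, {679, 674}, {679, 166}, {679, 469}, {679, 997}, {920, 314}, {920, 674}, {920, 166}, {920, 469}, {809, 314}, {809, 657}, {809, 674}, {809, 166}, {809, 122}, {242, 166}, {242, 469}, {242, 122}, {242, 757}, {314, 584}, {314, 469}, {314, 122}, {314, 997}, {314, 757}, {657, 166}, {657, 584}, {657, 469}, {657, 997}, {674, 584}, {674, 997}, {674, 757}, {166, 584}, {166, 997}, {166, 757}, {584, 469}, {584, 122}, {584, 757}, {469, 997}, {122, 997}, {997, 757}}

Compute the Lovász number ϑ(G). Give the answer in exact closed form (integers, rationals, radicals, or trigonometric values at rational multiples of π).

7

deg(235) = 15; N(235) = {172, 347, 944, 747, 311, 422, 624, 936, 317, 679, 920, 166, 584, 122, 997}.
deg(624) = 15; N(624) = {944, 747, 814, 936, 235, 920, 809, 242, 314, 657, 674, 166, 469, 122, 757}.
Vertex 584 has 15 neighbors: 347, 422, 814, 936, 317, 732, 866, 235, 314, 657, 674, 166, 469, 122, 757.
Vertex 944 has 15 neighbors: 347, 311, 478, 814, 624, 936, 317, 732, 866, 235, 865, 679, 314, 657, 757.
G on 28 vertices is 15-regular; Kneser-type, 2-subsets of [8].
spec(A) ≈ [15.0, 1.0, -5.0] (distinct, 3 d.p.).
With N=28: ϑ(G) = 28·(-1*(-5))/(15−(-5)) = 7.
ϑ(G) ≈ 7.0000000.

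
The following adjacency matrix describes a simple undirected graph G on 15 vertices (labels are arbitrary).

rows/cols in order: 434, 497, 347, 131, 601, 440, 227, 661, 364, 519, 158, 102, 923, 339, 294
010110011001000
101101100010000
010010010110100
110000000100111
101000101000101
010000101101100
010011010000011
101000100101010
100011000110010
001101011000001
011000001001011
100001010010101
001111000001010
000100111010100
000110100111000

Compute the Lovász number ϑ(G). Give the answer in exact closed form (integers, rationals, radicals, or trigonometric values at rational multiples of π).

5

deg(339) = 6; N(339) = {131, 227, 661, 364, 158, 923}.
N(440) = {497, 227, 364, 519, 102, 923}, |N(440)| = 6.
deg(601) = 6; N(601) = {434, 347, 227, 364, 923, 294}.
deg(227) = 6; N(227) = {497, 601, 440, 661, 339, 294}.
deg(v) = 6 for all v (|V|=15); Kneser K(6,2) on C(6,2)=15 vertices.
Distinct eigenvalues (to 5 d.p.): [6.0, 1.0, -3.0].
λ_max=6, λ_min=-3; ϑ = −15·λ_min/(λ_max−λ_min) = 5.
≈ 5.00000 (to 5 d.p.).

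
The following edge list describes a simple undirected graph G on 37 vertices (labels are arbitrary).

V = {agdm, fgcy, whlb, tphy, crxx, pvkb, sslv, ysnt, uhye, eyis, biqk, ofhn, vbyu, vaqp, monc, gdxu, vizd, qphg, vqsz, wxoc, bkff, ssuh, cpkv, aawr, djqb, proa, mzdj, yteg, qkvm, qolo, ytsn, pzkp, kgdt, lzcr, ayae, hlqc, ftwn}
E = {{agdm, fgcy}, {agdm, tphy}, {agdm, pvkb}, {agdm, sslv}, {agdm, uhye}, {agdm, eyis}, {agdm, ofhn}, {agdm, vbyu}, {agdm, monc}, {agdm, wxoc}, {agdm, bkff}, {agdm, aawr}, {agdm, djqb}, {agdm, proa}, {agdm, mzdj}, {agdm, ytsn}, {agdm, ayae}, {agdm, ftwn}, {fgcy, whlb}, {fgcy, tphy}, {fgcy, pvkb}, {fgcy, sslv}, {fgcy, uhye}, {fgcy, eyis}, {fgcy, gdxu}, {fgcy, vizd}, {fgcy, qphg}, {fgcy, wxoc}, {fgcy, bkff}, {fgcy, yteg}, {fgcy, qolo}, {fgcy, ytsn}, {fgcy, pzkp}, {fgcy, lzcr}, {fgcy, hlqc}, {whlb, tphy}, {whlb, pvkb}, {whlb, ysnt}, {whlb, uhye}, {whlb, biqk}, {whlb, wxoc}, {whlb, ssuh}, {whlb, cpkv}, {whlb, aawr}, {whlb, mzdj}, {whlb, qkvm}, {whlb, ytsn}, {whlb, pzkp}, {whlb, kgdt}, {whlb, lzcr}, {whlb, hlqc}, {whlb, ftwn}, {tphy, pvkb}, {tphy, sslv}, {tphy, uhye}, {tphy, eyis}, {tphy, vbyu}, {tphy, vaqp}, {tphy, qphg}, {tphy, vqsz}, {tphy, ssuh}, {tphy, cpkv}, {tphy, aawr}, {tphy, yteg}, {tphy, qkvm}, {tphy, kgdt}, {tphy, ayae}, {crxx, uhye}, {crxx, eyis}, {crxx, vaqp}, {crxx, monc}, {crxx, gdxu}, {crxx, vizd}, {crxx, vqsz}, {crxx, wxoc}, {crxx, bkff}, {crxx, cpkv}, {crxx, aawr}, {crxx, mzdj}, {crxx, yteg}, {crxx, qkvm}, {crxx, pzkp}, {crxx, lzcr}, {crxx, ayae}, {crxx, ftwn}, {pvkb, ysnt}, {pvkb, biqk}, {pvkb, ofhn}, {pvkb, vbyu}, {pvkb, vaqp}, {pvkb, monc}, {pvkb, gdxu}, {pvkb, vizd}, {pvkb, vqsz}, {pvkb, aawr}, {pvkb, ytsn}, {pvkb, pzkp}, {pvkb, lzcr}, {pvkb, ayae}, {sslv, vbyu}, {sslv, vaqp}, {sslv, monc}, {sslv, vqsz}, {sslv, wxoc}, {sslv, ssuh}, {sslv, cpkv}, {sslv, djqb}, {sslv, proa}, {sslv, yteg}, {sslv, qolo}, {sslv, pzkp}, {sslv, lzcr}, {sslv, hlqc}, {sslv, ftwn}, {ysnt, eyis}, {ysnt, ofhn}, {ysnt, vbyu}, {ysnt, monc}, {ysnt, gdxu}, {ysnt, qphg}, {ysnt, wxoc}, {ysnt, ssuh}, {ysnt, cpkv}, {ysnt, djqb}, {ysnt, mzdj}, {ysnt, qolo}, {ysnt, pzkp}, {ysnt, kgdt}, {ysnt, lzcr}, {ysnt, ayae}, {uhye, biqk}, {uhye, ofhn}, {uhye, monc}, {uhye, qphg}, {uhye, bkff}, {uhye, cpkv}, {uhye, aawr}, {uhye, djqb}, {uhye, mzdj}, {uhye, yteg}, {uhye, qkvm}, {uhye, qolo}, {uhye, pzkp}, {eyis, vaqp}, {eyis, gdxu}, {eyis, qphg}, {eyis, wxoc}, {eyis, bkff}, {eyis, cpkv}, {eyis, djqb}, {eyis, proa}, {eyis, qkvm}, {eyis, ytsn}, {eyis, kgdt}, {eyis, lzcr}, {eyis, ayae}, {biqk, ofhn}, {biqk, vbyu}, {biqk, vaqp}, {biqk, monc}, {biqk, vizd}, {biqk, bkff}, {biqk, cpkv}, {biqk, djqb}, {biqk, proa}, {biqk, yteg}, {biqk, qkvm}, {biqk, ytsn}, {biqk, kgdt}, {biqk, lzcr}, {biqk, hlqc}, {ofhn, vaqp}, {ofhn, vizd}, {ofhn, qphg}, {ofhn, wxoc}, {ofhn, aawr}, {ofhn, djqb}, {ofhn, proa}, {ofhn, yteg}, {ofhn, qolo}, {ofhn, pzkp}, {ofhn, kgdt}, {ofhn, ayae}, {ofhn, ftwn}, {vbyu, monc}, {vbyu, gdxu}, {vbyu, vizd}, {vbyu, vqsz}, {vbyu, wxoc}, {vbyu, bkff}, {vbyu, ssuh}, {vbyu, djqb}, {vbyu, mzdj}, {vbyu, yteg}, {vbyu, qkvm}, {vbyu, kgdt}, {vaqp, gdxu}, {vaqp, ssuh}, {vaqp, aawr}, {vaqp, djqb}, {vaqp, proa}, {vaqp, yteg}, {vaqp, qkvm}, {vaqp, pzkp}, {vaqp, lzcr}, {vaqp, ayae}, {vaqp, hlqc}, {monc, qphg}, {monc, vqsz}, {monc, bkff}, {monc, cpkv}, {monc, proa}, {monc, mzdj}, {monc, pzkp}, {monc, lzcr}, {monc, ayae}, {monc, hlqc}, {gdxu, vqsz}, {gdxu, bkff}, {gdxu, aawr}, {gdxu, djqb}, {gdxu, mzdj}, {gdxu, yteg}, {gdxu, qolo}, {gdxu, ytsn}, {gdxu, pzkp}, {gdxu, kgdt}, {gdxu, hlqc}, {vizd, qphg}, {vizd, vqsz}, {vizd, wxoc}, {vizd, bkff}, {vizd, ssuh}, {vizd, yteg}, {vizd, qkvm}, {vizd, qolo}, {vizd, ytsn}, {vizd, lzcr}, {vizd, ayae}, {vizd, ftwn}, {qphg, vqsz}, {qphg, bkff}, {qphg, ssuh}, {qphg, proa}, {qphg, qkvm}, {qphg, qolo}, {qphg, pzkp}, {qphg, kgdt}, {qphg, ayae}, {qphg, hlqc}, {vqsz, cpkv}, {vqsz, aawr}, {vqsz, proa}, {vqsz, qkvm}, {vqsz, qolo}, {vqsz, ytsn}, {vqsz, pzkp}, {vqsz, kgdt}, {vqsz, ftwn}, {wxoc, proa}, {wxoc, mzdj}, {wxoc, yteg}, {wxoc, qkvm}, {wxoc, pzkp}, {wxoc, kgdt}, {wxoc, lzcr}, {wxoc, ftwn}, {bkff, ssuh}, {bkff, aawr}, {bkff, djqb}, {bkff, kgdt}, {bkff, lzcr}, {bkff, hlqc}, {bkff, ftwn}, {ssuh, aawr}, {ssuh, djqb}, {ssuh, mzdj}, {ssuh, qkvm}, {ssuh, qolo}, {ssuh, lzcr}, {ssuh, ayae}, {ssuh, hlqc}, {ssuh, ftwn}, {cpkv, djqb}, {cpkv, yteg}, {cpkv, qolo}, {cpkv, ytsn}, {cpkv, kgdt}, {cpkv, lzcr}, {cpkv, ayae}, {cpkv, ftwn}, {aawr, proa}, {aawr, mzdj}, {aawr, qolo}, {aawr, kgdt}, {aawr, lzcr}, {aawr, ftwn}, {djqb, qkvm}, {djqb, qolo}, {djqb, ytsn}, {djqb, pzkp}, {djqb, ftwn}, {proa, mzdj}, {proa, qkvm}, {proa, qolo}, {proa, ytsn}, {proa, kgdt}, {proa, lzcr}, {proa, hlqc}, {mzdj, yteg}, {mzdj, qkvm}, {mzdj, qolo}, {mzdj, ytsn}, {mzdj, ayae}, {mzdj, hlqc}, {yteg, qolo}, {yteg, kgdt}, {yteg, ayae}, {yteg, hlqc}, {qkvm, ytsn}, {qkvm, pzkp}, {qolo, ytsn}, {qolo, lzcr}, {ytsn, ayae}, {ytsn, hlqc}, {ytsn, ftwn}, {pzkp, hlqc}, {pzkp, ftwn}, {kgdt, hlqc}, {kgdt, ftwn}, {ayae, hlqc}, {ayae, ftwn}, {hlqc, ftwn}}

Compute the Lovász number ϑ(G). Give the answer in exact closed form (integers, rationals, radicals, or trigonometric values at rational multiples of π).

deg(monc) = 18; N(monc) = {agdm, crxx, pvkb, sslv, ysnt, uhye, biqk, vbyu, qphg, vqsz, bkff, cpkv, proa, mzdj, pzkp, lzcr, ayae, hlqc}.
deg(whlb) = 18; N(whlb) = {fgcy, tphy, pvkb, ysnt, uhye, biqk, wxoc, ssuh, cpkv, aawr, mzdj, qkvm, ytsn, pzkp, kgdt, lzcr, hlqc, ftwn}.
N(lzcr) = {fgcy, whlb, crxx, pvkb, sslv, ysnt, eyis, biqk, vaqp, monc, vizd, wxoc, bkff, ssuh, cpkv, aawr, proa, qolo}, |N(lzcr)| = 18.
deg(cpkv) = 18; N(cpkv) = {whlb, tphy, crxx, sslv, ysnt, uhye, eyis, biqk, monc, vqsz, djqb, yteg, qolo, ytsn, kgdt, lzcr, ayae, ftwn}.
18-regular, N=37; SR(37,18,8,9) — a Paley graph.
spec(A) ≈ [18.0, 2.54138, -3.54138] (distinct, 5 d.p.).
ϑ = −N·λ_min/(λ_max−λ_min) = −37·(-sqrt(37)/2 - 1/2)/(18−(-sqrt(37)/2 - 1/2)) = sqrt(37).
= 6.08276… (decimal).

sqrt(37)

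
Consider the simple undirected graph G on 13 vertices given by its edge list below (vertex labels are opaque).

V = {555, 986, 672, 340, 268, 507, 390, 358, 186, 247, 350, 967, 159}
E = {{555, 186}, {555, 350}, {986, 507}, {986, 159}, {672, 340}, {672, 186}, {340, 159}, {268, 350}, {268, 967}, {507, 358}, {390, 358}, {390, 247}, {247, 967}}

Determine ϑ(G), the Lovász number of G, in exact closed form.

13*cos(pi/13)/(cos(pi/13) + 1)

N(340) = {672, 159}, |N(340)| = 2.
Vertex 672 has 2 neighbors: 340, 186.
deg(268) = 2; N(268) = {350, 967}.
deg(247) = 2; N(247) = {390, 967}.
2-regular, N=13; connected 2-regular on 13 ⇒ C_{13}.
A has 7 distinct eigenvalues ≈ [2.0, 1.77091, 1.13613, 0.24107, -0.70921, -1.49702, -1.94188].
λ_max=2, λ_min=-2*cos(pi/13); ϑ = −13·λ_min/(λ_max−λ_min) = 13*cos(pi/13)/(cos(pi/13) + 1).
≈ 6.404169 (to 6 d.p.).
Sandwich: α(G)=6 ≤ ϑ(G)=13*cos(pi/13)/(cos(pi/13) + 1) ≤ χ(Ḡ)=7 (both strict).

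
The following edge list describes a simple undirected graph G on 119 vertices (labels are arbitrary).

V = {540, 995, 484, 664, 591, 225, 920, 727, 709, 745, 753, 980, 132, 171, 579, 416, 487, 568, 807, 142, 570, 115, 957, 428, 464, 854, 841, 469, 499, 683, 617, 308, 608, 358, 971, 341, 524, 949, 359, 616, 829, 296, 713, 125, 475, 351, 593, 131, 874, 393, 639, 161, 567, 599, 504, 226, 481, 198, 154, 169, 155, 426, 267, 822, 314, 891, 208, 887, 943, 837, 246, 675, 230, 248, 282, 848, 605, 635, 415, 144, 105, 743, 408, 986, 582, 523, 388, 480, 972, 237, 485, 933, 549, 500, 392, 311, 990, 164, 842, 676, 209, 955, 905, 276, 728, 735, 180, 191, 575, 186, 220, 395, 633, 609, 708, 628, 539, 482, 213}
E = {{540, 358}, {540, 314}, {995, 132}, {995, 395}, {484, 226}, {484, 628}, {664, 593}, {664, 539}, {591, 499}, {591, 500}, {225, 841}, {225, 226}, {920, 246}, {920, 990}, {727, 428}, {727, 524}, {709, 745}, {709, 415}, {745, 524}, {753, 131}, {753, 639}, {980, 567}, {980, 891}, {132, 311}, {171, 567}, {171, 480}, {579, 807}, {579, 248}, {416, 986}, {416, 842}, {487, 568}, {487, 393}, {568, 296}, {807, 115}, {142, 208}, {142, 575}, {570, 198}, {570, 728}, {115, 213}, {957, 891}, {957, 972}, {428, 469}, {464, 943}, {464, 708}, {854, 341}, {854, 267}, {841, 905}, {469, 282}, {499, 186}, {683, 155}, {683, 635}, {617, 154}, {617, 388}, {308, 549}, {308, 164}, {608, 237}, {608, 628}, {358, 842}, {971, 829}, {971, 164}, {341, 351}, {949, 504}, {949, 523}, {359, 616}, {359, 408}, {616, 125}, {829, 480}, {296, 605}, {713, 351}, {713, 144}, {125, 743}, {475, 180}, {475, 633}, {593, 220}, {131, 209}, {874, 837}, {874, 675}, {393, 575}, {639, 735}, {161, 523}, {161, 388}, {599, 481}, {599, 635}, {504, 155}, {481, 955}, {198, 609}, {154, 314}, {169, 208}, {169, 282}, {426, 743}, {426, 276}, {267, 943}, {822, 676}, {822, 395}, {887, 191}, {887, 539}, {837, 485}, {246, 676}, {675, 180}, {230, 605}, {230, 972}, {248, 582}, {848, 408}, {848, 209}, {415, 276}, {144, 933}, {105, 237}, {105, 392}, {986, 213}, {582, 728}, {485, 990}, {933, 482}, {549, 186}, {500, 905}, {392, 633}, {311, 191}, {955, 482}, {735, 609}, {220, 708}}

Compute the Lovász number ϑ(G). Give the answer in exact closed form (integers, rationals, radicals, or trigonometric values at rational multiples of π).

119*cos(pi/119)/(cos(pi/119) + 1)

Vertex 628 has 2 neighbors: 484, 608.
Vertex 308 has 2 neighbors: 549, 164.
Vertex 593 has 2 neighbors: 664, 220.
deg(186) = 2; N(186) = {499, 549}.
2-regular, N=119; connected 2-regular on 119 ⇒ C_{119}.
Distinct eigenvalues (to 6 d.p.): [2.0, 1.997213, 1.988859, 1.974962, 1.95556, 1.930708, 1.900475, 1.864944, 1.824216, 1.778403, 1.727634, 1.672049, 1.611804, 1.547067, 1.478018, 1.404849, 1.327765, 1.24698, 1.162719, 1.075218, 0.984719, 0.891477, 0.795749, 0.697804, 0.597914, 0.496357, 0.393417, 0.28938, 0.184537, 0.079179, -0.026399, -0.131904, -0.237041, -0.341517, -0.445042, -0.547326, -0.648085, -0.747037, -0.843907, -0.938425, -1.030328, -1.119358, -1.205269, -1.287821, -1.366783, -1.441936, -1.51307, -1.579986, -1.642499, -1.700434, -1.75363, -1.801938, -1.845223, -1.883366, -1.916259, -1.943812, -1.965946, -1.982601, -1.993731, -1.999303].
With N=119: ϑ(G) = 119·(-(-1)*2*cos(pi/119))/(2−(-2*cos(pi/119))) = 119*cos(pi/119)/(cos(pi/119) + 1).
ϑ(G) ≈ 59.489632.
Lovász sandwich 59 ≤ 119*cos(pi/119)/(cos(pi/119) + 1) ≤ 60: both strict.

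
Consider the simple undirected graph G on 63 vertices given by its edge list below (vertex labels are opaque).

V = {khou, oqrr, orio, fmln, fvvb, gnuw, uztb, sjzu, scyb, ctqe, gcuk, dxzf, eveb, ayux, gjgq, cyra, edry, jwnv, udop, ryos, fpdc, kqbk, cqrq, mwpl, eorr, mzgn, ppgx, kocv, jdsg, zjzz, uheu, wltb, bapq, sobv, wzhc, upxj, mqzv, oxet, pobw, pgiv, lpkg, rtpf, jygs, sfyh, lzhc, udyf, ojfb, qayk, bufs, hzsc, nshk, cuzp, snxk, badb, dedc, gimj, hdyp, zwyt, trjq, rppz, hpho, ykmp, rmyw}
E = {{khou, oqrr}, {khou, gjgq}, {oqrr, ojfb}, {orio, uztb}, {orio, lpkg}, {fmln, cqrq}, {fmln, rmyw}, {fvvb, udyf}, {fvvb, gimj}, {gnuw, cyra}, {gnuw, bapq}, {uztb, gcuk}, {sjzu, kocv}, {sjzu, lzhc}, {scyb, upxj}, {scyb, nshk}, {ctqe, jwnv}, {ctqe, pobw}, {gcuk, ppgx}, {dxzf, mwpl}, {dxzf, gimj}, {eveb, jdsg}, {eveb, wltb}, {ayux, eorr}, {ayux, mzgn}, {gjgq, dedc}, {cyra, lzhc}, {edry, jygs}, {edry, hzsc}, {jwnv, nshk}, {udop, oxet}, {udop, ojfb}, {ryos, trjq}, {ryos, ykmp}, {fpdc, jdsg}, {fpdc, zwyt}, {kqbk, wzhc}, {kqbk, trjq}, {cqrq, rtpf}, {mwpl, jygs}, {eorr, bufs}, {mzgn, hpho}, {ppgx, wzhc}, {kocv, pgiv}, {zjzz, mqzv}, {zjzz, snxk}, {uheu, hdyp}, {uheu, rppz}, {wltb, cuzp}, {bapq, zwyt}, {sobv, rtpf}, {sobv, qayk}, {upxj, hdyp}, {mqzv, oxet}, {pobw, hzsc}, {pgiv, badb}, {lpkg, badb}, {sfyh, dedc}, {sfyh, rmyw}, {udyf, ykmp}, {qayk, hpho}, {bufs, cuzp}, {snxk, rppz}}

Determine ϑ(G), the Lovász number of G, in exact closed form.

N(wzhc) = {kqbk, ppgx}, |N(wzhc)| = 2.
N(gimj) = {fvvb, dxzf}, |N(gimj)| = 2.
N(mwpl) = {dxzf, jygs}, |N(mwpl)| = 2.
Vertex fvvb has 2 neighbors: udyf, gimj.
2-regular, N=63; this is C_{63}, the 63-cycle.
Distinct eigenvalues (to 5 d.p.): [2.0, 1.99006, 1.96034, 1.91115, 1.84295, 1.75644, 1.65248, 1.53209, 1.39647, 1.24698, 1.08509, 0.91242, 0.73068, 0.54168, 0.3473, 0.14946, -0.04986, -0.24869, -0.44504, -0.63697, -0.82257, -1.0, -1.16749, -1.32337, -1.4661, -1.59427, -1.70658, -1.80194, -1.87939, -1.93815, -1.97766, -1.99751].
With N=63: ϑ(G) = 63·(-(-1)*2*cos(pi/63))/(2−(-2*cos(pi/63))) = 63*cos(pi/63)/(cos(pi/63) + 1).
≈ 31.480409 (to 6 d.p.).
α=31, χ(Ḡ)=32; ϑ=63*cos(pi/63)/(cos(pi/63) + 1) lies between (both strict).

63*cos(pi/63)/(cos(pi/63) + 1)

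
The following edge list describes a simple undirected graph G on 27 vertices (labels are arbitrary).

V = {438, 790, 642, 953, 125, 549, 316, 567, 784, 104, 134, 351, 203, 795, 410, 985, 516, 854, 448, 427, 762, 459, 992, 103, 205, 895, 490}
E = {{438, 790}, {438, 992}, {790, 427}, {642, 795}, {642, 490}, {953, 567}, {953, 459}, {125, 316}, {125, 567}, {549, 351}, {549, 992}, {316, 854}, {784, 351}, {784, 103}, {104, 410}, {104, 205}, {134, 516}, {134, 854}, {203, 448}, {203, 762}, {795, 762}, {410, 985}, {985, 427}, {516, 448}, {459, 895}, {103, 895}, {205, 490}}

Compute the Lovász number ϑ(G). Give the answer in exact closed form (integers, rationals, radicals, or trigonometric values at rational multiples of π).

27*cos(pi/27)/(cos(pi/27) + 1)

deg(790) = 2; N(790) = {438, 427}.
Vertex 992 has 2 neighbors: 438, 549.
Vertex 762 has 2 neighbors: 203, 795.
Vertex 448 has 2 neighbors: 203, 516.
G on 27 vertices is 2-regular; connected 2-regular on 27 ⇒ C_{27}.
Distinct eigenvalues (to 4 d.p.): [2.0, 1.9461, 1.7873, 1.5321, 1.1943, 0.7922, 0.3473, -0.1163, -0.5736, -1.0, -1.3725, -1.671, -1.8794, -1.9865].
λ_max=2, λ_min=-2*cos(pi/27); ϑ = −27·λ_min/(λ_max−λ_min) = 27*cos(pi/27)/(cos(pi/27) + 1).
Numerically 13.454204.
α=13, χ(Ḡ)=14; ϑ=27*cos(pi/27)/(cos(pi/27) + 1) lies between (both strict).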